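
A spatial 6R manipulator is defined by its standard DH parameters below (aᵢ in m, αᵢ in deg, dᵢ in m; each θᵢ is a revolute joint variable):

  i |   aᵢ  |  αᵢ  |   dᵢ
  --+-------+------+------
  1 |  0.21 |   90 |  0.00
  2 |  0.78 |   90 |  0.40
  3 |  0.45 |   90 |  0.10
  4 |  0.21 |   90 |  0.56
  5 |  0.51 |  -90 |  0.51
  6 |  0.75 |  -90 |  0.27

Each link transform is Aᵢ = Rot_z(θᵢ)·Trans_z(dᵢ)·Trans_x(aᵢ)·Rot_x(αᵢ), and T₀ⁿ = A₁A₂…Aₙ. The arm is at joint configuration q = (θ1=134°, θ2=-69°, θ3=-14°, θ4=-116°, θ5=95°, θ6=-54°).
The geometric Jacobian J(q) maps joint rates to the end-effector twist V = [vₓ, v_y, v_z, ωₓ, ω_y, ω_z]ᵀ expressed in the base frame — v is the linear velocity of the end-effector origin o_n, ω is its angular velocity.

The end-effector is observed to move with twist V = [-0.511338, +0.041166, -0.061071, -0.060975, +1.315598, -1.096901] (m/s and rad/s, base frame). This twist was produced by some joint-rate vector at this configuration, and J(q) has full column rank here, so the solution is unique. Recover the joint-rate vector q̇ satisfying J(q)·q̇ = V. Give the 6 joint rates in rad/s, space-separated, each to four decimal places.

-0.5200 0.2260 -0.1270 -0.8600 -0.8970 -0.2190

o_n = [-0.3292, -0.9845, -0.2048]
J₁: ẑ×o_n = [0.9845, -0.3292, 0.0000], ω = ẑ
J2: z=[0.7193, 0.6947, 0.0000] o=[-0.1459, 0.1511, 0.0000] → [-0.1423, 0.1473, -0.6894, 0.7193, 0.6947, 0.0000]
J3: z=[0.6485, -0.6716, -0.3584] o=[-0.0523, 0.6300, -0.7282] → [-0.9301, -0.2402, -1.2330, 0.6485, -0.6716, -0.3584]
J4: z=[-0.6377, -0.7364, 0.2259] o=[-0.1745, 0.5998, -1.1717] → [-0.3542, 0.5817, 0.8964, -0.6377, -0.7364, 0.2259]
J5: z=[0.6578, -0.3682, 0.6571] o=[-0.6158, 0.3066, -0.8942] → [0.5945, -0.2652, -0.7438, 0.6578, -0.3682, 0.6571]
J6: z=[0.4548, -0.5013, -0.7361] o=[-0.5865, -0.2805, -0.4763] → [-0.6543, -0.3128, -0.1912, 0.4548, -0.5013, -0.7361]
q̇ = J⁺·V = [-0.5200, 0.2260, -0.1270, -0.8600, -0.8970, -0.2190]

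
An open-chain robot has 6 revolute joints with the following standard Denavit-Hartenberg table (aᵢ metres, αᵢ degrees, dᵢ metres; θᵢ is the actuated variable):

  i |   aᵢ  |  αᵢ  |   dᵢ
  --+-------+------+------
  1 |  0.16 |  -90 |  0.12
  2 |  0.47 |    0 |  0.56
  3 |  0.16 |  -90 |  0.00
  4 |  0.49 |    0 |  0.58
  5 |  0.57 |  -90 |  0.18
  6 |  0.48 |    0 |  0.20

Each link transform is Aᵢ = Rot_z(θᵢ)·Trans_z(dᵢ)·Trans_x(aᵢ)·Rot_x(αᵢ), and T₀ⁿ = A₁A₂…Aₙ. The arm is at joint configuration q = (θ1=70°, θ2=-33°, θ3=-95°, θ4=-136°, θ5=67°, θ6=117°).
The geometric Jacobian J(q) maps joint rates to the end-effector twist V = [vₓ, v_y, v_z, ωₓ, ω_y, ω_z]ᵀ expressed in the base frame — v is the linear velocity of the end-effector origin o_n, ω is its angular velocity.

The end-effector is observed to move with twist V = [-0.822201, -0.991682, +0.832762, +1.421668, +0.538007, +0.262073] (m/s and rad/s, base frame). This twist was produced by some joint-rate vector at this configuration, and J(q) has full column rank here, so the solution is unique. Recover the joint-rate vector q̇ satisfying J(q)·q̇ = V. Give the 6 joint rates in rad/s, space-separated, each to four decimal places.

0.1850 -0.4390 -0.9240 0.9090 -0.0800 -0.5890

o_n = [-0.8339, 1.0930, 0.6755]
J₁: ẑ×o_n = [-1.0930, -0.8339, 0.0000], ω = ẑ
J2: z=[-0.9397, 0.3420, 0.0000] o=[0.0547, 0.1504, 0.1200] → [0.1900, 0.5220, -0.5819, -0.9397, 0.3420, 0.0000]
J3: z=[-0.9397, 0.3420, 0.0000] o=[-0.3367, 0.7123, 0.3760] → [0.1024, 0.2814, -0.1877, -0.9397, 0.3420, 0.0000]
J4: z=[0.2695, 0.7405, 0.6157] o=[-0.3704, 0.6197, 0.5021] → [-0.1630, -0.3321, 0.4708, 0.2695, 0.7405, 0.6157]
J5: z=[0.2695, 0.7405, 0.6157] o=[-0.4597, 1.3695, 0.5814] → [0.2399, -0.2557, 0.2025, 0.2695, 0.7405, 0.6157]
J6: z=[0.1402, -0.6627, 0.7357] o=[-0.9542, 1.5667, 0.8532] → [0.4662, 0.1135, 0.0134, 0.1402, -0.6627, 0.7357]
q̇ = J⁺·V = [0.1850, -0.4390, -0.9240, 0.9090, -0.0800, -0.5890]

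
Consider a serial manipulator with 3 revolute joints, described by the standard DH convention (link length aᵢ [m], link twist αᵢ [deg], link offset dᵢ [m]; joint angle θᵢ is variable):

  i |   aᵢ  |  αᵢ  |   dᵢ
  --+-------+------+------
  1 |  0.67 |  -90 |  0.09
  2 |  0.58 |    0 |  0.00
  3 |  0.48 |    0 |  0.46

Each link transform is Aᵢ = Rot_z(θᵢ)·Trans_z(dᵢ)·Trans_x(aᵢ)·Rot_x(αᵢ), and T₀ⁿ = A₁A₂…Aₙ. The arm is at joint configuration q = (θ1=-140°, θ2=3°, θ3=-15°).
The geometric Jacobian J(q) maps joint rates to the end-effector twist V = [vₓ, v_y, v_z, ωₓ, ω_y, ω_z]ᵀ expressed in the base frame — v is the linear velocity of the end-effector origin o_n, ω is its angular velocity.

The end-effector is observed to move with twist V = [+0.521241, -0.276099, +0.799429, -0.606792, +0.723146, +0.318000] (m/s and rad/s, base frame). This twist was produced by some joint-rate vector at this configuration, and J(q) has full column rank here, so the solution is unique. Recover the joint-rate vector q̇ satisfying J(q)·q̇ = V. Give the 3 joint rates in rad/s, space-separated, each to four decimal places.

o_n = [-1.0209, -1.4571, 0.1594]
J₁: ẑ×o_n = [1.4571, -1.0209, 0.0000], ω = ẑ
J2: z=[0.6428, -0.7660, 0.0000] o=[-0.5132, -0.4307, 0.0900] → [-0.0532, -0.0446, -1.0487, 0.6428, -0.7660, 0.0000]
J3: z=[0.6428, -0.7660, 0.0000] o=[-0.9569, -0.8030, 0.0596] → [-0.0764, -0.0641, -0.4695, 0.6428, -0.7660, 0.0000]
q̇ = J⁺·V = [0.3180, -0.6150, -0.3290]

0.3180 -0.6150 -0.3290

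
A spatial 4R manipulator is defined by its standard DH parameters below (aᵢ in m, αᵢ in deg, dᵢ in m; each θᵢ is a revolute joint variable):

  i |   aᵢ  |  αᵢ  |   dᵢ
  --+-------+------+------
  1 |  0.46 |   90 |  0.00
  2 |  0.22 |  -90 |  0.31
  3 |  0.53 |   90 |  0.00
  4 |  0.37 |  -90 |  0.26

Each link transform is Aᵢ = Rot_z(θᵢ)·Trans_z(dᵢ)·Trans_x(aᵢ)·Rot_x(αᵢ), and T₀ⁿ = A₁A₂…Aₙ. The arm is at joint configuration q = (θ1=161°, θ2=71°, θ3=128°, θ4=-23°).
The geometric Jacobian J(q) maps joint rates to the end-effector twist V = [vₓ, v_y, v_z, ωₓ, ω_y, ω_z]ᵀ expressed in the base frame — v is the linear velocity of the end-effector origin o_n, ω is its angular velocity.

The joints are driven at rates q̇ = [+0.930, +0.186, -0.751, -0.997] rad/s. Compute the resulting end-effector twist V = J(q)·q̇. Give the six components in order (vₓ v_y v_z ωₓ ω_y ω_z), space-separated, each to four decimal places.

o_n = [-0.7045, -0.3244, -0.1521]
J₁: ẑ×o_n = [0.3244, -0.7045, 0.0000], ω = ẑ
J2: z=[0.3256, 0.9455, 0.0000] o=[-0.4349, 0.1498, 0.0000] → [-0.1438, 0.0495, 0.1005, 0.3256, 0.9455, 0.0000]
J3: z=[0.8940, -0.3078, 0.3256] o=[-0.4017, 0.4662, 0.2080] → [0.3683, 0.2234, -0.8000, 0.8940, -0.3078, 0.3256]
J4: z=[-0.4430, -0.4986, 0.7451] o=[-0.4373, 0.0367, -0.1005] → [0.2948, -0.2220, 0.0267, -0.4430, -0.4986, 0.7451]
V = J·q̇ = [-0.2955, -0.5924, 0.5929, -0.1692, 0.9041, -0.0573]

-0.2955 -0.5924 0.5929 -0.1692 0.9041 -0.0573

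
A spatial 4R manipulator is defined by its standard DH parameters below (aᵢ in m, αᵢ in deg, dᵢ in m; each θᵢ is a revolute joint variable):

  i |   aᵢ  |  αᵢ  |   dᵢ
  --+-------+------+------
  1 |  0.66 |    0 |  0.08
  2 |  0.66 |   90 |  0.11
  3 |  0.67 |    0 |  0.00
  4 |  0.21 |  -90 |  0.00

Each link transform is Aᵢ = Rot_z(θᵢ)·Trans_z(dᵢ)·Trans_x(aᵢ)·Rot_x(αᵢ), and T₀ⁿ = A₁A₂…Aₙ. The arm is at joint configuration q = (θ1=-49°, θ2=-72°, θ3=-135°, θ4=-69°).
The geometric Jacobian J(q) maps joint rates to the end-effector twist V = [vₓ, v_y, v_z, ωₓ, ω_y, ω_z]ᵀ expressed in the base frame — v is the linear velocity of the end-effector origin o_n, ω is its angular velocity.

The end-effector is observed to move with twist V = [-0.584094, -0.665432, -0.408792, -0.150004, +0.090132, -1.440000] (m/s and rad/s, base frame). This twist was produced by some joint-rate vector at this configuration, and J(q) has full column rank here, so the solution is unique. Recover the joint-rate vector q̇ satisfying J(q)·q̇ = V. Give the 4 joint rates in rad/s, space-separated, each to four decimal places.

o_n = [0.4359, -0.4933, -0.1983]
J₁: ẑ×o_n = [0.4933, 0.4359, -0.0000], ω = ẑ
J2: z=[0.0000, 0.0000, 1.0000] o=[0.4330, -0.4981, 0.0800] → [-0.0048, 0.0029, 0.0000, 0.0000, 0.0000, 1.0000]
J3: z=[-0.8572, 0.5150, 0.0000] o=[0.0931, -1.0638, 0.1900] → [-0.2000, -0.3329, -0.6656, -0.8572, 0.5150, 0.0000]
J4: z=[-0.8572, 0.5150, 0.0000] o=[0.3371, -0.6577, -0.2838] → [0.0440, 0.0732, -0.1918, -0.8572, 0.5150, 0.0000]
q̇ = J⁺·V = [-0.8140, -0.6260, 0.7920, -0.6170]

-0.8140 -0.6260 0.7920 -0.6170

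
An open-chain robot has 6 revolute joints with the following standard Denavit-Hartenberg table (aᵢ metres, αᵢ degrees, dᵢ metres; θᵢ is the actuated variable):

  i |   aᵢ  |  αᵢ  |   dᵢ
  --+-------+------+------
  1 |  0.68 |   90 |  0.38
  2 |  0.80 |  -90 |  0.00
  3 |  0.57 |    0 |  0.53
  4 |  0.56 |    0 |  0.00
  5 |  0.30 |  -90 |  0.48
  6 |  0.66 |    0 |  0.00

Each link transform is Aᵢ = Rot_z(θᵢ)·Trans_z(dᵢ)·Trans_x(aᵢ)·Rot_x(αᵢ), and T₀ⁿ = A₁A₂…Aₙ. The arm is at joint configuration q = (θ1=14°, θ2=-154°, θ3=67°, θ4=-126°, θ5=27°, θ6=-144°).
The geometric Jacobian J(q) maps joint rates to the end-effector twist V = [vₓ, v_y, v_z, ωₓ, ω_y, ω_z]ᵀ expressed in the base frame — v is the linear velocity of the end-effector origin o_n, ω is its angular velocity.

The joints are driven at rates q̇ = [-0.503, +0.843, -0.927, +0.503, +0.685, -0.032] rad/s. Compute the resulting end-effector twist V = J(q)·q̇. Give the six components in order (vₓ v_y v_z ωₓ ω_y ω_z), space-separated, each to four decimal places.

o_n = [0.2432, 0.2344, -1.3643]
J₁: ẑ×o_n = [-0.2344, 0.2432, 0.0000], ω = ẑ
J2: z=[0.2419, -0.9703, 0.0000] o=[0.6598, 0.1645, 0.3800] → [1.6924, 0.4220, -0.3873, 0.2419, -0.9703, 0.0000]
J3: z=[0.4253, 0.1061, -0.8988] o=[-0.0379, -0.0094, 0.0293] → [0.0714, 0.3401, 0.0739, 0.4253, 0.1061, -0.8988]
J4: z=[0.4253, 0.1061, -0.8988] o=[-0.1336, 0.5074, -0.5447] → [-0.3323, 0.0099, -0.1561, 0.4253, 0.1061, -0.8988]
J5: z=[0.4253, 0.1061, -0.8988] o=[-0.2690, -0.0210, -0.6711] → [0.1561, -0.1656, 0.0543, 0.4253, 0.1061, -0.8988]
J6: z=[-0.6673, 0.7076, -0.2323] o=[-0.2483, -0.1797, -1.2141] → [-0.0101, -0.2144, -0.6241, -0.6673, 0.7076, -0.2323]
V = J·q̇ = [1.4186, -0.1834, -0.4163, 0.3363, -0.8129, -0.7302]

1.4186 -0.1834 -0.4163 0.3363 -0.8129 -0.7302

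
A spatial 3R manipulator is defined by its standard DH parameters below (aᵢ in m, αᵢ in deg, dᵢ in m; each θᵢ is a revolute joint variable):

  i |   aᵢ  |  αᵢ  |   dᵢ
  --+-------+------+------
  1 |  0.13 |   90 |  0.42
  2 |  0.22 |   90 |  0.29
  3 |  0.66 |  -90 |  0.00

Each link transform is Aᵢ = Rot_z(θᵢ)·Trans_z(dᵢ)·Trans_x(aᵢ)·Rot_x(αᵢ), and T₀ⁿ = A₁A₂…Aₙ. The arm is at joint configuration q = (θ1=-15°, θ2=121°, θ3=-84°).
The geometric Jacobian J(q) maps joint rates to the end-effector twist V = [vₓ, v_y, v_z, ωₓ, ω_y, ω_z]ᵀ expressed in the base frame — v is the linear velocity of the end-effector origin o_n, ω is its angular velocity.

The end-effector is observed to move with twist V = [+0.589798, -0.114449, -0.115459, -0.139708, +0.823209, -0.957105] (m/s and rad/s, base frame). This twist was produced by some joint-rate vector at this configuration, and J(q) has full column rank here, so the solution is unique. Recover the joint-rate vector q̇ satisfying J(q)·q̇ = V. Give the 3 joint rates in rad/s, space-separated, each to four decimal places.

-0.7480 -0.7590 -0.4060

o_n = [0.0766, 0.3588, 0.6677]
J₁: ẑ×o_n = [-0.3588, 0.0766, 0.0000], ω = ẑ
J2: z=[-0.2588, -0.9659, 0.0000] o=[0.1256, -0.0336, 0.4200] → [-0.2393, 0.0641, -0.1488, -0.2588, -0.9659, 0.0000]
J3: z=[0.8280, -0.2219, 0.5150] o=[-0.0589, -0.2844, 0.6086] → [-0.3444, 0.0209, 0.5626, 0.8280, -0.2219, 0.5150]
q̇ = J⁺·V = [-0.7480, -0.7590, -0.4060]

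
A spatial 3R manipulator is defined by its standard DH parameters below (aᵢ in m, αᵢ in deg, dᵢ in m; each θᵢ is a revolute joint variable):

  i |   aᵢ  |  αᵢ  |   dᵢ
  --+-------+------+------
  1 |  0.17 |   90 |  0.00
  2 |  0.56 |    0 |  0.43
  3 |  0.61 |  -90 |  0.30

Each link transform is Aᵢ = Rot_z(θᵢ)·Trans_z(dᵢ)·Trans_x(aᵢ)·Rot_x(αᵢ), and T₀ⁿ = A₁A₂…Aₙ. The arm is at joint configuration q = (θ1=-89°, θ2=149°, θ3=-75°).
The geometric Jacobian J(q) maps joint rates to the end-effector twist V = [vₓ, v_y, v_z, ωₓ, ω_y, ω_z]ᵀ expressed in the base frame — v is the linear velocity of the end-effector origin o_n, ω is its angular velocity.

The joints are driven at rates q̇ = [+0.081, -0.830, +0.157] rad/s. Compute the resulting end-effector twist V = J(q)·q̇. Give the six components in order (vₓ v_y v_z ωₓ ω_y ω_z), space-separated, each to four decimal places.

o_n = [-0.7324, 0.1291, 0.8748]
J₁: ẑ×o_n = [-0.1291, -0.7324, 0.0000], ω = ẑ
J2: z=[-0.9998, -0.0175, 0.0000] o=[0.0030, -0.1700, 0.0000] → [-0.0153, 0.8747, -0.3119, -0.9998, -0.0175, 0.0000]
J3: z=[-0.9998, -0.0175, 0.0000] o=[-0.4353, 0.3025, 0.2884] → [-0.0102, 0.5863, 0.1681, -0.9998, -0.0175, 0.0000]
V = J·q̇ = [0.0006, -0.6932, 0.2853, 0.6729, 0.0117, 0.0810]

0.0006 -0.6932 0.2853 0.6729 0.0117 0.0810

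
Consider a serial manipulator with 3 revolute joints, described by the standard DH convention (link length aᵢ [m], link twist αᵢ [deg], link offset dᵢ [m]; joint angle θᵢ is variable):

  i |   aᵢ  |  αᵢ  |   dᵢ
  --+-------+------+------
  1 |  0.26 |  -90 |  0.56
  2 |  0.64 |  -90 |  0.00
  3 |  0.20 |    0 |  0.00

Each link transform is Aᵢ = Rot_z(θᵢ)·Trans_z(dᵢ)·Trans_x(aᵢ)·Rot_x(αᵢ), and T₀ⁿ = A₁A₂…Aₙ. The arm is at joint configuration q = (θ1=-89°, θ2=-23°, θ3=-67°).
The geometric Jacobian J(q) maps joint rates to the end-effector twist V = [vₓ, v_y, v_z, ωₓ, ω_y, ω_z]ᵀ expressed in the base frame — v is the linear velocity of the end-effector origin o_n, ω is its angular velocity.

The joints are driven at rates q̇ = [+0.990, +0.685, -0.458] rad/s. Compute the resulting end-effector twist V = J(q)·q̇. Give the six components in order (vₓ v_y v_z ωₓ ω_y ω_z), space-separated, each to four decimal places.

0.9463 0.0842 -0.4858 0.6818 0.1909 1.4116

o_n = [0.2001, -0.9177, 0.8406]
J₁: ẑ×o_n = [0.9177, 0.2001, -0.0000], ω = ẑ
J2: z=[0.9998, 0.0175, 0.0000] o=[0.0045, -0.2600, 0.5600] → [0.0049, -0.2806, -0.6611, 0.9998, 0.0175, 0.0000]
J3: z=[0.0068, -0.3907, -0.9205] o=[0.0148, -0.8490, 0.8101] → [-0.0752, -0.1708, 0.0719, 0.0068, -0.3907, -0.9205]
V = J·q̇ = [0.9463, 0.0842, -0.4858, 0.6818, 0.1909, 1.4116]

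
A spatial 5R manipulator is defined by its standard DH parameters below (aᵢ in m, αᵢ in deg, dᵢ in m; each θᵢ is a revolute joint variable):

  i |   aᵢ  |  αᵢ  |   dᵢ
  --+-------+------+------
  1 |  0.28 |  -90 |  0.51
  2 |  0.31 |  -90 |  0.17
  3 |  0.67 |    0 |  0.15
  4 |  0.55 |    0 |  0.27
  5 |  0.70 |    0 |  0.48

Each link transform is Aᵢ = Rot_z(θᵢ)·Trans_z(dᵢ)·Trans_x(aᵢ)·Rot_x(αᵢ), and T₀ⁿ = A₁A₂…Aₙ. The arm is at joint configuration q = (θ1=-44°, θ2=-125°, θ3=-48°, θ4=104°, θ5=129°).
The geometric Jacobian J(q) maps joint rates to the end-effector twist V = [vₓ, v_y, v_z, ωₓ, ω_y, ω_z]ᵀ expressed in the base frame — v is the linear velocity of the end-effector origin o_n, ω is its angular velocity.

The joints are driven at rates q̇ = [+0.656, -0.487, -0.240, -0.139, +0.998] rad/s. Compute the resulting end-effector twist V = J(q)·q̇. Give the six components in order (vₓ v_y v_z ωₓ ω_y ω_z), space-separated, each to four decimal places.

o_n = [0.7693, -0.3635, 1.3281]
J₁: ẑ×o_n = [0.3635, 0.7693, -0.0000], ω = ẑ
J2: z=[0.6947, 0.7193, 0.0000] o=[0.2014, -0.1945, 0.5100] → [0.5885, -0.5683, -0.5259, 0.6947, 0.7193, 0.0000]
J3: z=[0.5892, -0.5690, 0.5736] o=[0.1916, 0.0513, 0.7639] → [-0.0831, -0.0011, 0.0843, 0.5892, -0.5690, 0.5736]
J4: z=[0.5892, -0.5690, 0.5736] o=[0.4409, 0.5027, 1.2172] → [0.4337, 0.1230, -0.3235, 0.5892, -0.5690, 0.5736]
J5: z=[0.5892, -0.5690, 0.5736] o=[0.1563, 0.1436, 1.6240] → [0.4592, 0.5259, 0.0500, 0.5892, -0.5690, 0.5736]
V = J·q̇ = [0.3698, 1.2895, 0.3307, 0.0264, -0.7025, 1.0110]

0.3698 1.2895 0.3307 0.0264 -0.7025 1.0110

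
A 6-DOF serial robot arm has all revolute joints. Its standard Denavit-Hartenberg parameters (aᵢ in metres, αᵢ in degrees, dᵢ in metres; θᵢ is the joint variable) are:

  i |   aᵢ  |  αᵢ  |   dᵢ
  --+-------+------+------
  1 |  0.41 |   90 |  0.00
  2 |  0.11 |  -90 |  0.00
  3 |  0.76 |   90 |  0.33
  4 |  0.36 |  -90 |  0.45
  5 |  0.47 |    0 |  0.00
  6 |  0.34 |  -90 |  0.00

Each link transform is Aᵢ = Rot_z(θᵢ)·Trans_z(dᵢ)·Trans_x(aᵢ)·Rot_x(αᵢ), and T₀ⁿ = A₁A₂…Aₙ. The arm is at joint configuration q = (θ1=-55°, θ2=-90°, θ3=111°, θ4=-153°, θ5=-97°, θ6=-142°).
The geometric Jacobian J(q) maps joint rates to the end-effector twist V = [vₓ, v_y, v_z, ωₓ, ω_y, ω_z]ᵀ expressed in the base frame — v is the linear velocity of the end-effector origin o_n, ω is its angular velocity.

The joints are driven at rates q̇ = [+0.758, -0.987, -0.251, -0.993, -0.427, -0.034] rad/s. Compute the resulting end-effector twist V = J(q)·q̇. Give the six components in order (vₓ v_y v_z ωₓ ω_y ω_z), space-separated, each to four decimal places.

o_n = [1.0690, -0.0842, -0.4619]
J₁: ẑ×o_n = [0.0842, 1.0690, -0.0000], ω = ẑ
J2: z=[-0.8192, -0.5736, 0.0000] o=[0.2352, -0.3359, 0.0000] → [0.2650, -0.3784, 0.2721, -0.8192, -0.5736, 0.0000]
J3: z=[0.5736, -0.8192, 0.0000] o=[0.2352, -0.3359, -0.1100] → [0.2883, 0.2019, 0.8274, 0.5736, -0.8192, 0.0000]
J4: z=[0.2936, 0.2056, -0.9336] o=[1.0057, -0.1992, 0.1624] → [-0.0209, 0.1242, 0.0208, 0.2936, 0.2056, -0.9336]
J5: z=[-0.1639, 0.9730, 0.1627] o=[0.7987, -0.1446, -0.3727] → [-0.0966, 0.0293, -0.2729, -0.1639, 0.9730, 0.1627]
J6: z=[-0.1639, 0.9730, 0.1627] o=[0.9896, -0.0427, -0.7899] → [0.3259, 0.0667, -0.0704, -0.1639, 0.9730, 0.1627]
V = J·q̇ = [-0.2191, 0.9950, -0.3779, 0.4486, 0.1191, 1.6100]

-0.2191 0.9950 -0.3779 0.4486 0.1191 1.6100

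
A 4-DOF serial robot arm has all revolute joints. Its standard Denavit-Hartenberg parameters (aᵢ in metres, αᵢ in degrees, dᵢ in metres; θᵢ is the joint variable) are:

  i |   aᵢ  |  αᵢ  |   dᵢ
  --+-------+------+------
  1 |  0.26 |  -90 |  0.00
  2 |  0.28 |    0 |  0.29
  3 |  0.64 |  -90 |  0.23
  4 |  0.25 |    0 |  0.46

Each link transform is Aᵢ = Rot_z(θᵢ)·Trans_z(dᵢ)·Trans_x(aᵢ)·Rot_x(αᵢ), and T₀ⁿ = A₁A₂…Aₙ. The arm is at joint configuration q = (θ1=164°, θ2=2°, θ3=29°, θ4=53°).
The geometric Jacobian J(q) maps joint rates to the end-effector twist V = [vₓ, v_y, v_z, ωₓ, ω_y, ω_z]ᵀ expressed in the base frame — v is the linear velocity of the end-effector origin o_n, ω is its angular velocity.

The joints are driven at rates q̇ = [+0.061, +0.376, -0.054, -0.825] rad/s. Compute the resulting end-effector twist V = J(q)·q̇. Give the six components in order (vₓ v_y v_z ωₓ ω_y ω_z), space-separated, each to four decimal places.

o_n = [-1.0308, -0.0377, -0.8112]
J₁: ẑ×o_n = [0.0377, -1.0308, 0.0000], ω = ẑ
J2: z=[-0.2756, -0.9613, 0.0000] o=[-0.2499, 0.0717, 0.0000] → [0.7798, -0.2236, -0.7205, -0.2756, -0.9613, 0.0000]
J3: z=[-0.2756, -0.9613, 0.0000] o=[-0.5989, -0.1300, -0.0098] → [0.7704, -0.2209, -0.4406, -0.2756, -0.9613, 0.0000]
J4: z=[0.4951, -0.1420, -0.8572] o=[-1.1896, -0.1998, -0.3394] → [0.2060, 0.0975, 0.1028, 0.4951, -0.1420, -0.8572]
V = J·q̇ = [0.0840, -0.2154, -0.3319, -0.4972, -0.1924, 0.7682]

0.0840 -0.2154 -0.3319 -0.4972 -0.1924 0.7682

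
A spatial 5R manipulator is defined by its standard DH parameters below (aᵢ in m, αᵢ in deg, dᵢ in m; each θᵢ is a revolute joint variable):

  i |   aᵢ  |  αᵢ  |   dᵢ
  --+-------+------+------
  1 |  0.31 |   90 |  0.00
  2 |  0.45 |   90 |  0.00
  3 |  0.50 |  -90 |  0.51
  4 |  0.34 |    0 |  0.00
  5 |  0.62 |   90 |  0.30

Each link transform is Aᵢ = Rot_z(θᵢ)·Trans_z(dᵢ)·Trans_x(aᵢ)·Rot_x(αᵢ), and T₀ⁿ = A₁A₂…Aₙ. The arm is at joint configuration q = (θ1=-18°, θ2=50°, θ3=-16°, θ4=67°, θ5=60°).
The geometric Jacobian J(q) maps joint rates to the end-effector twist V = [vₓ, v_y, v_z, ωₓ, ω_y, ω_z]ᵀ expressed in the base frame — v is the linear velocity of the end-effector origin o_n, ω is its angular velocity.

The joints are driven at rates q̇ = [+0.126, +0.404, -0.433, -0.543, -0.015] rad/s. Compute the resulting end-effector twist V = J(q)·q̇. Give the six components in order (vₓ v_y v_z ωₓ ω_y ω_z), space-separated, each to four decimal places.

0.0478 0.3426 0.5989 -0.3686 0.2590 0.2865

o_n = [0.4889, -0.3868, 0.7909]
J₁: ẑ×o_n = [0.3868, 0.4889, -0.0000], ω = ẑ
J2: z=[-0.3090, -0.9511, 0.0000] o=[0.2948, -0.0958, 0.0000] → [-0.7522, 0.2444, 0.2745, -0.3090, -0.9511, 0.0000]
J3: z=[0.7286, -0.2367, -0.6428] o=[0.5699, -0.1852, 0.3447] → [-0.2352, -0.2730, -0.1661, 0.7286, -0.2367, -0.6428]
J4: z=[-0.1285, -0.9690, 0.2112] o=[1.2779, -0.2703, 0.3851] → [-0.3687, -0.1144, -0.7495, -0.1285, -0.9690, 0.2112]
J5: z=[-0.1285, -0.9690, 0.2112] o=[1.1393, -0.1868, 0.6841] → [-0.0613, -0.1236, -0.6045, -0.1285, -0.9690, 0.2112]
V = J·q̇ = [0.0478, 0.3426, 0.5989, -0.3686, 0.2590, 0.2865]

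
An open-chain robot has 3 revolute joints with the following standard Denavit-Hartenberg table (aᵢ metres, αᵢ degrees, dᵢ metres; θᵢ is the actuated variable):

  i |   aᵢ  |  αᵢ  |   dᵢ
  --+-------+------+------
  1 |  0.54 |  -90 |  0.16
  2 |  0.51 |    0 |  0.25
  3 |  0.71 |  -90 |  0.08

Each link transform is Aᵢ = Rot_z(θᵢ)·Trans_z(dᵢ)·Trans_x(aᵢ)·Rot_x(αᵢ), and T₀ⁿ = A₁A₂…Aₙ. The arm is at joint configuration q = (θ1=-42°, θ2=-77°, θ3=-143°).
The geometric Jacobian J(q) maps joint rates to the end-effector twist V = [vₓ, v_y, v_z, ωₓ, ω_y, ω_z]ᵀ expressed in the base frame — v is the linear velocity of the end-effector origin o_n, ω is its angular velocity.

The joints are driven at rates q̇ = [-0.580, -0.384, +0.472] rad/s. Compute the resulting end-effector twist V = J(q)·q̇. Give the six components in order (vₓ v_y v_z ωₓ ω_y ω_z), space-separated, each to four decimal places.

o_n = [0.3032, 0.1711, 0.2005]
J₁: ẑ×o_n = [-0.1711, 0.3032, 0.0000], ω = ẑ
J2: z=[0.6691, 0.7431, 0.0000] o=[0.4013, -0.3613, 0.1600] → [0.0301, -0.0271, 0.4292, 0.6691, 0.7431, 0.0000]
J3: z=[0.6691, 0.7431, 0.0000] o=[0.6538, -0.2523, 0.6569] → [-0.3392, 0.3054, 0.5439, 0.6691, 0.7431, 0.0000]
V = J·q̇ = [-0.0724, -0.0213, 0.0919, 0.0589, 0.0654, -0.5800]

-0.0724 -0.0213 0.0919 0.0589 0.0654 -0.5800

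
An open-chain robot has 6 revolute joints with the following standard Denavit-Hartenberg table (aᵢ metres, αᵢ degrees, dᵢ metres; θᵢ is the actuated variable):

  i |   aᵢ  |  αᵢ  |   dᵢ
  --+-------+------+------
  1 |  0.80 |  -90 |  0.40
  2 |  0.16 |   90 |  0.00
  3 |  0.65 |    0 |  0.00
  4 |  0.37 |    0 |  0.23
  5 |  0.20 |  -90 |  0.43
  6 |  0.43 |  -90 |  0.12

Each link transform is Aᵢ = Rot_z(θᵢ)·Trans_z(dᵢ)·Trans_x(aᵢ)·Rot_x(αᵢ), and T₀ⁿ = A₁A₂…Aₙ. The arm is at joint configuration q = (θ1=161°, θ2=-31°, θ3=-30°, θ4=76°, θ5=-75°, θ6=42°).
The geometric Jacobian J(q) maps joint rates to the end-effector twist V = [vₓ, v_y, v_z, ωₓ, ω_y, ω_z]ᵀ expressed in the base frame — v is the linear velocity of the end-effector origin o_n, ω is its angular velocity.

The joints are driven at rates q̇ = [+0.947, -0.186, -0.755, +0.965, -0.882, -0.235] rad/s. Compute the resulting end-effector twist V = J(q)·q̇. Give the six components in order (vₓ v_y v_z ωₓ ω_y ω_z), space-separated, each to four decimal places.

o_n = [-1.7178, 0.8091, 1.4878]
J₁: ẑ×o_n = [-0.8091, -1.7178, 0.0000], ω = ẑ
J2: z=[-0.3256, -0.9455, 0.0000] o=[-0.7564, 0.2605, 0.4000] → [-1.0285, 0.3542, -1.0876, -0.3256, -0.9455, 0.0000]
J3: z=[0.4870, -0.1677, 0.8572] o=[-0.8861, 0.3051, 0.4824] → [-0.6006, -1.2025, 0.1060, 0.4870, -0.1677, 0.8572]
J4: z=[0.4870, -0.1677, 0.8572] o=[-1.2365, 0.7695, 0.7723] → [-0.1539, -0.7610, -0.0614, 0.4870, -0.1677, 0.8572]
J5: z=[0.4870, -0.1677, 0.8572] o=[-1.4195, 0.5510, 1.1019] → [-0.2860, -0.4437, 0.0757, 0.4870, -0.1677, 0.8572]
J6: z=[-0.6777, -0.6917, 0.2497] o=[-1.3203, 0.6194, 1.5605] → [0.0029, -0.1485, -0.4035, -0.6777, -0.6917, 0.2497]
V = J·q̇ = [-0.0185, -1.0928, 0.0911, -0.1074, 0.4511, 0.3123]

-0.0185 -1.0928 0.0911 -0.1074 0.4511 0.3123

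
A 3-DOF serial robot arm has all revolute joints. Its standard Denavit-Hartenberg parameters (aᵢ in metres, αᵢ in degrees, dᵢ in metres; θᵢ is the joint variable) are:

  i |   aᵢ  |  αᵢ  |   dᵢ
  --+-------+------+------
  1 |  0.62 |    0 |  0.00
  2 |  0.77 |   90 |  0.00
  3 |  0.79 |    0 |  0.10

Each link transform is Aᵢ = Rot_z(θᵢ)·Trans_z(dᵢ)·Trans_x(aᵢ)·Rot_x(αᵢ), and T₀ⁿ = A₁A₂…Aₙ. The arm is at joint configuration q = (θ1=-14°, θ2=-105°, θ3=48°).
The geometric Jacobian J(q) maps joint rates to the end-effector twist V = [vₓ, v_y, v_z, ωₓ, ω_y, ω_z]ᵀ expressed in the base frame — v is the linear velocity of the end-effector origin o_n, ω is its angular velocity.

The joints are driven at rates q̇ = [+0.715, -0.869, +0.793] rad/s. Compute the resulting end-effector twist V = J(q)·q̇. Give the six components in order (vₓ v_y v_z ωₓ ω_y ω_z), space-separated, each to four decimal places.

0.1655 0.9477 0.4192 -0.6936 0.3845 -0.1540

o_n = [-0.1155, -1.2373, 0.5871]
J₁: ẑ×o_n = [1.2373, -0.1155, 0.0000], ω = ẑ
J2: z=[0.0000, 0.0000, 1.0000] o=[0.6016, -0.1500, 0.0000] → [1.0873, -0.7170, 0.0000, 0.0000, 0.0000, 1.0000]
J3: z=[-0.8746, 0.4848, 0.0000] o=[0.2283, -0.8234, 0.0000] → [0.2846, 0.5135, 0.5286, -0.8746, 0.4848, 0.0000]
V = J·q̇ = [0.1655, 0.9477, 0.4192, -0.6936, 0.3845, -0.1540]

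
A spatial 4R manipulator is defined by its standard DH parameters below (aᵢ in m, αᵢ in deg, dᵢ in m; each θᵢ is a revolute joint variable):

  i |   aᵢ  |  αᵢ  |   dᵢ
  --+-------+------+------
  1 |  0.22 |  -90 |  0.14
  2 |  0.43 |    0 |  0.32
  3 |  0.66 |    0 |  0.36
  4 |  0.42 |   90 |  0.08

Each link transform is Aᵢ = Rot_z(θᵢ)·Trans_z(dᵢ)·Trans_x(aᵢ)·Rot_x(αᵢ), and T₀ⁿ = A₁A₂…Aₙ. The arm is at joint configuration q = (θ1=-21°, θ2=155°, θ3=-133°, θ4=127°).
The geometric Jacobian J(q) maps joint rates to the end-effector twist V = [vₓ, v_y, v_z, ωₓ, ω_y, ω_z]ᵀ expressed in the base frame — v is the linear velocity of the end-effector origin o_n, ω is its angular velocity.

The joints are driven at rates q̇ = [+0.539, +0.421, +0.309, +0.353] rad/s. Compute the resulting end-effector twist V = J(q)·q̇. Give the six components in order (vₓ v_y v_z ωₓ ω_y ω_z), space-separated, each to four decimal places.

o_n = [0.3491, 0.6801, -0.5053]
J₁: ẑ×o_n = [-0.6801, 0.3491, 0.0000], ω = ẑ
J2: z=[0.3584, 0.9336, 0.0000] o=[0.2054, -0.0788, 0.1400] → [-0.6024, 0.2312, 0.1378, 0.3584, 0.9336, 0.0000]
J3: z=[0.3584, 0.9336, 0.0000] o=[-0.0438, 0.3596, -0.0417] → [-0.4328, 0.1661, -0.2519, 0.3584, 0.9336, 0.0000]
J4: z=[0.3584, 0.9336, 0.0000] o=[0.6565, 0.4764, -0.2890] → [-0.2019, 0.0775, 0.3600, 0.3584, 0.9336, 0.0000]
V = J·q̇ = [-0.8252, 0.3642, 0.1072, 0.3881, 1.0111, 0.5390]

-0.8252 0.3642 0.1072 0.3881 1.0111 0.5390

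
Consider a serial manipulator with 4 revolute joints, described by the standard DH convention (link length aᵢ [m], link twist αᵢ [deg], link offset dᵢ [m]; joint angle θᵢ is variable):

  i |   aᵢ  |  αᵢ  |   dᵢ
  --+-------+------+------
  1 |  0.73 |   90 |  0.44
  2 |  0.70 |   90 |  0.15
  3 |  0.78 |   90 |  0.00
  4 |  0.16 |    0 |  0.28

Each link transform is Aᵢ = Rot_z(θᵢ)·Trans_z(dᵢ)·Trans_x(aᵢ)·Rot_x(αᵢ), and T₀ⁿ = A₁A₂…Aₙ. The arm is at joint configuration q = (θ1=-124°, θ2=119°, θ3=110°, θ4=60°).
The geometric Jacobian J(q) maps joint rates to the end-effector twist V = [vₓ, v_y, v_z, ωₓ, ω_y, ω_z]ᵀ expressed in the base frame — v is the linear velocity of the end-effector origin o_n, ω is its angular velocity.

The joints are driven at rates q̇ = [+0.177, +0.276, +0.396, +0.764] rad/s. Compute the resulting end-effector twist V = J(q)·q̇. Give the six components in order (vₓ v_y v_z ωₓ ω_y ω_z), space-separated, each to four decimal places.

o_n = [-1.1683, 0.1525, 1.0923]
J₁: ẑ×o_n = [-0.1525, -1.1683, 0.0000], ω = ẑ
J2: z=[-0.8290, 0.5592, 0.0000] o=[-0.4082, -0.6052, 0.4400] → [0.3647, 0.5408, -0.2031, -0.8290, 0.5592, 0.0000]
J3: z=[-0.4891, -0.7251, 0.4848] o=[-0.3428, -0.2400, 1.0522] → [-0.2193, -0.3806, -0.7906, -0.4891, -0.7251, 0.4848]
J4: z=[-0.0288, 0.5689, 0.8219] o=[-1.0228, 0.0627, 0.8189] → [0.0817, -0.1118, 0.0802, -0.0288, 0.5689, 0.8219]
V = J·q̇ = [0.0492, -0.2937, -0.3078, -0.4445, 0.3019, 0.9969]

0.0492 -0.2937 -0.3078 -0.4445 0.3019 0.9969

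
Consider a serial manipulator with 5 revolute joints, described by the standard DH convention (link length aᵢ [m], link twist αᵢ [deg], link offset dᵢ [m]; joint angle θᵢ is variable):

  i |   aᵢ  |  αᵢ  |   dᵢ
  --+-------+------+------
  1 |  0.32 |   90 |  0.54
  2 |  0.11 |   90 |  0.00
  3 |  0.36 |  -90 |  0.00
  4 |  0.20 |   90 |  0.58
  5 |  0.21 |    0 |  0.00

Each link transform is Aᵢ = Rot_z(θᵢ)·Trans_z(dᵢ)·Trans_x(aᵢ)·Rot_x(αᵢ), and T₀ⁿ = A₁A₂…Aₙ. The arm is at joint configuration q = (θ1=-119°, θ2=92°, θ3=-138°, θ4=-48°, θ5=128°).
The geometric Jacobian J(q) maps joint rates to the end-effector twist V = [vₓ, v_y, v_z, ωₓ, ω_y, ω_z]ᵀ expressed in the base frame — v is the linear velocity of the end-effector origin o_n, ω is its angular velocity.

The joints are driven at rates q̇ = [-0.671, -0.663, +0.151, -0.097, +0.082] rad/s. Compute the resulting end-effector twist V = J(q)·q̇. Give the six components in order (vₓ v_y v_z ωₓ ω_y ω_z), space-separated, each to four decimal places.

-0.6164 -0.5143 0.1002 0.3811 -0.4473 -0.6834

o_n = [0.5475, -0.7172, 0.8478]
J₁: ẑ×o_n = [0.7172, 0.5475, -0.0000], ω = ẑ
J2: z=[-0.8746, 0.4848, 0.0000] o=[-0.1551, -0.2799, 0.5400] → [0.1492, 0.2692, 0.0418, -0.8746, 0.4848, 0.0000]
J3: z=[-0.4845, -0.8741, 0.0349] o=[-0.1533, -0.2765, 0.6499] → [-0.1576, 0.1203, 0.8260, -0.4845, -0.8741, 0.0349]
J4: z=[0.6613, -0.3399, 0.6687] o=[0.0529, -0.4015, 0.3826] → [0.0530, 0.0231, -0.0407, 0.6613, -0.3399, 0.6687]
J5: z=[-0.7498, -0.3269, 0.5753] o=[0.4411, -0.7750, 0.6762] → [-0.0893, 0.1899, -0.0085, -0.7498, -0.3269, 0.5753]
V = J·q̇ = [-0.6164, -0.5143, 0.1002, 0.3811, -0.4473, -0.6834]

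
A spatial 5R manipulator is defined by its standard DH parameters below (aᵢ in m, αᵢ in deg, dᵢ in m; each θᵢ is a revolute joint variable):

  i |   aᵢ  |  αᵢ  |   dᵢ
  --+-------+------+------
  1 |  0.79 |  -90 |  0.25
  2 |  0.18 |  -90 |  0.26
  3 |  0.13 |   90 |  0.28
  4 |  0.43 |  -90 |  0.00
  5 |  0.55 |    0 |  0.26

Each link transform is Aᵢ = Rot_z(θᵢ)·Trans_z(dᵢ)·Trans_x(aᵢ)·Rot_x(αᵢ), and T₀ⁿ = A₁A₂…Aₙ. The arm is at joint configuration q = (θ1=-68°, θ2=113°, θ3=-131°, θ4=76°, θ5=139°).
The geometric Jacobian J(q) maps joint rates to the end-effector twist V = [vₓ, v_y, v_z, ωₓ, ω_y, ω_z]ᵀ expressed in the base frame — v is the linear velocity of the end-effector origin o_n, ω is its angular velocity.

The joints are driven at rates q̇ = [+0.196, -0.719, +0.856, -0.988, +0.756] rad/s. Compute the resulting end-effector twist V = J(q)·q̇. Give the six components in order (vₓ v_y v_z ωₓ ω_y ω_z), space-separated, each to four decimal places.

o_n = [0.4726, -0.0829, -0.0984]
J₁: ẑ×o_n = [0.0829, 0.4726, -0.0000], ω = ẑ
J2: z=[0.9272, 0.3746, 0.0000] o=[0.2959, -0.7325, 0.2500] → [-0.1305, 0.3230, 0.5361, 0.9272, 0.3746, 0.0000]
J3: z=[-0.3448, 0.8535, 0.3907] o=[0.5107, -0.5699, 0.0843] → [-0.3462, -0.0779, -0.1355, -0.3448, 0.8535, 0.3907]
J4: z=[-0.4978, -0.5192, 0.6947] o=[0.5176, -0.3250, 0.2722] → [0.0242, -0.2157, -0.1439, -0.4978, -0.5192, 0.6947]
J5: z=[-0.8556, 0.1628, -0.4914] o=[0.4565, 0.0357, 0.4981] → [-0.1554, -0.5183, 0.0989, -0.8556, 0.1628, -0.4914]
V = J·q̇ = [-0.3276, -0.3849, -0.2845, -1.1168, 1.0972, -0.5274]

-0.3276 -0.3849 -0.2845 -1.1168 1.0972 -0.5274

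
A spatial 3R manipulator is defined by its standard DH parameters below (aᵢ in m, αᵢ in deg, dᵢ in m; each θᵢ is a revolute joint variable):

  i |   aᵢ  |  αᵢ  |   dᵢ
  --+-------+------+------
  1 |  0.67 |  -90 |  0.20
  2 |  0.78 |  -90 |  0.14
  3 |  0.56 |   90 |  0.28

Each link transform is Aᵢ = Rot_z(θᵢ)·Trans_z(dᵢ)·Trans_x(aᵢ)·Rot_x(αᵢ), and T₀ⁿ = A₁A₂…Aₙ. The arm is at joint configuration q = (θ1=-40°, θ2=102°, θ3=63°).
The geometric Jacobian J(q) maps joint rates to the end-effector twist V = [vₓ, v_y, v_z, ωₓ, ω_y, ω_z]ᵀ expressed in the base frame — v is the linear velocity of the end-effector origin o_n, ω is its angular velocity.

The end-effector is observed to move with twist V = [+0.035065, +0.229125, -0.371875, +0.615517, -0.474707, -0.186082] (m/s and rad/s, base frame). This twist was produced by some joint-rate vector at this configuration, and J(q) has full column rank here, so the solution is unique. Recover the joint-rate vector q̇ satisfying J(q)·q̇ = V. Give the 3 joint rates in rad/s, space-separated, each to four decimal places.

o_n = [-0.0920, -0.3914, -0.7534]
J₁: ẑ×o_n = [0.3914, -0.0920, 0.0000], ω = ẑ
J2: z=[0.6428, 0.7660, 0.0000] o=[0.5132, -0.4307, 0.2000] → [-0.7304, 0.6128, 0.4889, 0.6428, 0.7660, 0.0000]
J3: z=[-0.7493, 0.6287, 0.2079] o=[0.4790, -0.2192, -0.5630] → [-0.0839, -0.2614, 0.4881, -0.7493, 0.6287, 0.2079]
q̇ = J⁺·V = [-0.0210, 0.0320, -0.7940]

-0.0210 0.0320 -0.7940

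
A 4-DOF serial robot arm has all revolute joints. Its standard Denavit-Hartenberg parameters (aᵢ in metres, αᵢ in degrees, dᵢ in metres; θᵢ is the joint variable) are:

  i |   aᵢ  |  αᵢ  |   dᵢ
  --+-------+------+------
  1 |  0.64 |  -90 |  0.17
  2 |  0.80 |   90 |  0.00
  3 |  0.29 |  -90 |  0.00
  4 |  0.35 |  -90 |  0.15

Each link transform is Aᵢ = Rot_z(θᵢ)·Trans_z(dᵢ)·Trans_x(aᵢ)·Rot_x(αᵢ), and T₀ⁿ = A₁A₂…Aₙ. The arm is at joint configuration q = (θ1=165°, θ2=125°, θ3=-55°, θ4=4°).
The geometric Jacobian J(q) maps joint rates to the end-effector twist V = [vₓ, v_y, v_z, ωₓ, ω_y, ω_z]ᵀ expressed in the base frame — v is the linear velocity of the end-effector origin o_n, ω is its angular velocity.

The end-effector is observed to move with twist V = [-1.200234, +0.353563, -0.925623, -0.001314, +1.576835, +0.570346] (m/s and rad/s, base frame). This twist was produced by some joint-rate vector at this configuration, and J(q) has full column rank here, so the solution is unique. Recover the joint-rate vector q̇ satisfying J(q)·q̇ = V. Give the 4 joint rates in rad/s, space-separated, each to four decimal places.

o_n = [0.2288, 0.3917, -0.8723]
J₁: ẑ×o_n = [-0.3917, 0.2288, 0.0000], ω = ẑ
J2: z=[-0.2588, -0.9659, 0.0000] o=[-0.6182, 0.1656, 0.1700] → [1.0068, -0.2698, 0.7596, -0.2588, -0.9659, 0.0000]
J3: z=[-0.7912, 0.2120, -0.5736] o=[-0.1750, 0.0469, -0.4853] → [0.1157, -0.5377, -0.3584, -0.7912, 0.2120, -0.5736]
J4: z=[0.3054, -0.6756, -0.6710] o=[-0.0213, 0.2516, -0.6216] → [0.2633, -0.0913, 0.2117, 0.3054, -0.6756, -0.6710]
q̇ = J⁺·V = [-0.0980, -0.9750, -0.0480, -0.9550]

-0.0980 -0.9750 -0.0480 -0.9550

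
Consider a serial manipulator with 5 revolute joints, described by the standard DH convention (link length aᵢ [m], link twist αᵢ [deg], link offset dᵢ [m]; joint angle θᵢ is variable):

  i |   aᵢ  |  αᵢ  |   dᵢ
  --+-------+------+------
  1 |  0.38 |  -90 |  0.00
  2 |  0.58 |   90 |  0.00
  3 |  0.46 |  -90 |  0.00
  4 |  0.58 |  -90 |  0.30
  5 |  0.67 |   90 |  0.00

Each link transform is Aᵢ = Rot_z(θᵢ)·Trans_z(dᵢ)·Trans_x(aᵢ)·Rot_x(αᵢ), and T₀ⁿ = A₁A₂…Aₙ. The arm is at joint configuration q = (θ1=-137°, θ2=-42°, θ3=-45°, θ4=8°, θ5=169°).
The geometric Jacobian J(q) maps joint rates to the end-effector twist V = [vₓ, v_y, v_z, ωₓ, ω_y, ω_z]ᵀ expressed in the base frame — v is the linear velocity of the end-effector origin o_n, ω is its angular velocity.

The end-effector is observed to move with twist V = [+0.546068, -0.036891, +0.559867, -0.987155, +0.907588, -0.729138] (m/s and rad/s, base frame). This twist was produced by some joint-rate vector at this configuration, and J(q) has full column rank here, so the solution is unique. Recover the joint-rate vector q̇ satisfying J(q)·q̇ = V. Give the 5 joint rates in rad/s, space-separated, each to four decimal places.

o_n = [-0.9029, -0.6381, 0.6588]
J₁: ẑ×o_n = [0.6381, -0.9029, 0.0000], ω = ẑ
J2: z=[0.6820, -0.7314, 0.0000] o=[-0.2779, -0.2592, 0.0000] → [-0.4818, -0.4493, -0.7155, 0.6820, -0.7314, 0.0000]
J3: z=[0.4894, 0.4563, 0.7431] o=[-0.5931, -0.5531, 0.3881] → [0.1867, -0.3627, 0.0998, 0.4894, 0.4563, 0.7431]
J4: z=[0.0979, -0.8755, 0.4731] o=[-0.9918, -0.4801, 0.6057] → [0.0283, 0.0368, 0.0623, 0.0979, -0.8755, 0.4731]
J5: z=[-0.3640, -0.4740, -0.8018] o=[-1.4996, -0.6884, 0.9595] → [0.1828, -0.5878, 0.2645, -0.3640, -0.4740, -0.8018]
q̇ = J⁺·V = [0.3330, -0.7790, -0.4750, -0.8430, 0.3870]

0.3330 -0.7790 -0.4750 -0.8430 0.3870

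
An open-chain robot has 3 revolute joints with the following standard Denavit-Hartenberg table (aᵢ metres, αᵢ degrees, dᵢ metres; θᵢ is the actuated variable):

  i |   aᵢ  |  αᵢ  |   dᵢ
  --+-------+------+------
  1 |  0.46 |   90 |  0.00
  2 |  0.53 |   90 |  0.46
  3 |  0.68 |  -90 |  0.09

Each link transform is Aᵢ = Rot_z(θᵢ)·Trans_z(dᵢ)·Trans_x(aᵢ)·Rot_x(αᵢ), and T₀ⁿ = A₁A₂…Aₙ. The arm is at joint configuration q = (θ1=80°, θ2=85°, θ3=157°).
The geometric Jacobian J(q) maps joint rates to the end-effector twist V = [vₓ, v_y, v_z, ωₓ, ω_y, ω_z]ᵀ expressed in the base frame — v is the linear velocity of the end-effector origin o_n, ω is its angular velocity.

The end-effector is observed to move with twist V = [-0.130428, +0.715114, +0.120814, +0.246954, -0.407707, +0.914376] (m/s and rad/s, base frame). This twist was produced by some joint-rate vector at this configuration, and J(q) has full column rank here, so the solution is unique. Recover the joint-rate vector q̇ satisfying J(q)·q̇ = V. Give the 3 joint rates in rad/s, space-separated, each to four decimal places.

o_n = [0.8087, 0.4071, -0.1034]
J₁: ẑ×o_n = [-0.4071, 0.8087, 0.0000], ω = ẑ
J2: z=[0.9848, -0.1736, 0.0000] o=[0.0799, 0.4530, 0.0000] → [0.0180, 0.1019, 0.0813, 0.9848, -0.1736, 0.0000]
J3: z=[0.1730, 0.9811, -0.0872] o=[0.5409, 0.4186, 0.5280] → [-0.6205, 0.0859, -0.2647, 0.1730, 0.9811, -0.0872]
q̇ = J⁺·V = [0.8830, 0.3140, -0.3600]

0.8830 0.3140 -0.3600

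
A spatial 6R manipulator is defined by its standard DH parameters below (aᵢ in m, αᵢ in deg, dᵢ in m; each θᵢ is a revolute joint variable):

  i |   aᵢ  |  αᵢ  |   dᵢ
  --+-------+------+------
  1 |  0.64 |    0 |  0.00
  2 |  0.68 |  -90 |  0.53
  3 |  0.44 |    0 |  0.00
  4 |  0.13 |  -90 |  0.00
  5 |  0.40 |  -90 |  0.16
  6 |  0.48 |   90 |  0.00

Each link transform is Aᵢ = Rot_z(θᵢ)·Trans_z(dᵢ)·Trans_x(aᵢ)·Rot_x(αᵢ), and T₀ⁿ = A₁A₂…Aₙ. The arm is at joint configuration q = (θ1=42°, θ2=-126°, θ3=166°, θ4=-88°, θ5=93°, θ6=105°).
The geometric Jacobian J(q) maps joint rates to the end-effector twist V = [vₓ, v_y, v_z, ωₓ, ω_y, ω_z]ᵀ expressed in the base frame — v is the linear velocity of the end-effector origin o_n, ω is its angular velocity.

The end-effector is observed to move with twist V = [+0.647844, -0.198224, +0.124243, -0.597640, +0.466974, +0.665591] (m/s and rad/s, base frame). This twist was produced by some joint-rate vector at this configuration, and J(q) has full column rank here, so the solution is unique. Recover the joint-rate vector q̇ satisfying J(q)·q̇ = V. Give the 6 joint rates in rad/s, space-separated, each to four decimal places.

o_n = [0.2617, -0.1715, 0.3736]
J₁: ẑ×o_n = [0.1715, 0.2617, -0.0000], ω = ẑ
J2: z=[0.0000, 0.0000, 1.0000] o=[0.4756, 0.4282, 0.0000] → [0.5997, -0.2139, 0.0000, 0.0000, 0.0000, 1.0000]
J3: z=[0.9945, 0.1045, 0.0000] o=[0.5467, -0.2480, 0.5300] → [-0.0163, 0.1555, 0.1059, 0.9945, 0.1045, 0.0000]
J4: z=[0.9945, 0.1045, 0.0000] o=[0.5021, 0.1766, 0.4236] → [-0.0052, 0.0496, -0.3210, 0.9945, 0.1045, 0.0000]
J5: z=[-0.1022, 0.9728, -0.2079] o=[0.5049, 0.1497, 0.2964] → [0.0084, 0.0585, 0.2694, -0.1022, 0.9728, -0.2079]
J6: z=[0.0303, 0.2120, 0.9768] o=[0.0908, 0.2679, 0.2836] → [0.4483, 0.1642, -0.0496, 0.0303, 0.2120, 0.9768]
q̇ = J⁺·V = [-0.7800, 0.5540, -0.2520, -0.3450, 0.3300, 0.9830]

-0.7800 0.5540 -0.2520 -0.3450 0.3300 0.9830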